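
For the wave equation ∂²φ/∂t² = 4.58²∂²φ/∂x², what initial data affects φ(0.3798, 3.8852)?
Domain of dependence: [-17.414416, 18.174016]. Signals travel at speed 4.58, so data within |x - 0.3798| ≤ 4.58·3.8852 = 17.794216 can reach the point.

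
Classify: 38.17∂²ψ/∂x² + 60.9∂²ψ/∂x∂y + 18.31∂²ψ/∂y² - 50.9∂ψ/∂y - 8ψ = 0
Hyperbolic (discriminant = 913.2392).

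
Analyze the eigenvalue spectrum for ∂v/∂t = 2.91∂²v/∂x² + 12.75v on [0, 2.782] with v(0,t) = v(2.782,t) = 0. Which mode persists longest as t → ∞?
Eigenvalues: λₙ = 2.91n²π²/2.782² - 12.75.
First three modes:
  n=1: λ₁ = 2.91π²/2.782² - 12.75 ≈ -9.039
  n=2: λ₂ = 11.64π²/2.782² - 12.75 ≈ 2.094
  n=3: λ₃ = 26.19π²/2.782² - 12.75 ≈ 20.648
Since 2.91π²/2.782² ≈ 3.711 < 12.75, λ₁ < 0.
The n=1 mode grows fastest (−λₙ is largest for n=1) → dominates.
Asymptotic: v ~ c₁ sin(πx/2.782) e^{9.039t} (exponential growth at rate −λ₁ ≈ 9.039).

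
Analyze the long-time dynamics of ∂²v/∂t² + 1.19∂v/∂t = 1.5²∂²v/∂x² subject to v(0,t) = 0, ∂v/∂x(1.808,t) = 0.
Long-time behavior: v → 0. Damping (γ=1.19) dissipates energy; oscillations decay exponentially.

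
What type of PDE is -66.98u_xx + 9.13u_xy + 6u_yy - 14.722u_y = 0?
With A = -66.98, B = 9.13, C = 6, the discriminant is 1690.8769. This is a hyperbolic PDE.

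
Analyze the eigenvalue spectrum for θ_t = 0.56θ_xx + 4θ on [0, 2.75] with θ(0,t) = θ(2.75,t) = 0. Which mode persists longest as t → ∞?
Eigenvalues: λₙ = 0.56n²π²/2.75² - 4.
First three modes:
  n=1: λ₁ = 0.56π²/2.75² - 4 ≈ -3.269
  n=2: λ₂ = 2.24π²/2.75² - 4 ≈ -1.077
  n=3: λ₃ = 5.04π²/2.75² - 4 ≈ 2.578
Since 0.56π²/2.75² ≈ 0.731 < 4, λ₁ < 0.
The n=1 mode grows fastest (−λₙ is largest for n=1) → dominates.
Asymptotic: θ ~ c₁ sin(πx/2.75) e^{3.269t} (exponential growth at rate −λ₁ ≈ 3.269).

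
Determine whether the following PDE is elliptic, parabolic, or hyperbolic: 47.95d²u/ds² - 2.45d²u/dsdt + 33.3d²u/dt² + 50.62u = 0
Coefficients: A = 47.95, B = -2.45, C = 33.3. B² - 4AC = -6380.9375, which is negative, so the equation is elliptic.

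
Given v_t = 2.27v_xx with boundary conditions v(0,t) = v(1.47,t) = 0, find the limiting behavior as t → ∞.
v → 0. Heat diffuses out through both boundaries.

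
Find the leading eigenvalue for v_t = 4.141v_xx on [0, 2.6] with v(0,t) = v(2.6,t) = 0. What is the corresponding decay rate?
Eigenvalues: λₙ = 4.141n²π²/2.6².
First three modes:
  n=1: λ₁ = 4.141π²/2.6² ≈ 6.046
  n=2: λ₂ = 16.564π²/2.6² ≈ 24.183 (4× faster decay)
  n=3: λ₃ = 37.269π²/2.6² ≈ 54.413 (9× faster decay)
As t → ∞, higher modes decay exponentially faster. The n=1 mode dominates: v ~ c₁ sin(πx/2.6) e^{-λ₁t}.
Decay rate: λ₁ = 4.141π²/2.6² ≈ 6.046.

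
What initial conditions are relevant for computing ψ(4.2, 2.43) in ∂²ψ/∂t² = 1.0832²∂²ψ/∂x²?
Domain of dependence: [1.567824, 6.832176]. Signals travel at speed 1.0832, so data within |x - 4.2| ≤ 1.0832·2.43 = 2.632176 can reach the point.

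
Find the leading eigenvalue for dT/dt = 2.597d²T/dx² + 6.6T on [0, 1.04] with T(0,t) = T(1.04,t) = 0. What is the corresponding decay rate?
Eigenvalues: λₙ = 2.597n²π²/1.04² - 6.6.
First three modes:
  n=1: λ₁ = 2.597π²/1.04² - 6.6 ≈ 17.098
  n=2: λ₂ = 10.388π²/1.04² - 6.6 ≈ 88.191
  n=3: λ₃ = 23.373π²/1.04² - 6.6 ≈ 206.679
Since 2.597π²/1.04² ≈ 23.698 > 6.6, all λₙ > 0.
The n=1 mode decays slowest → dominates as t → ∞.
Asymptotic: T ~ c₁ sin(πx/1.04) e^{-λ₁t} with decay rate λ₁ ≈ 17.098.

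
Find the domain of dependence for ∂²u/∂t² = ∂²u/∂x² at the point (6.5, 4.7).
Domain of dependence: [1.8, 11.2]. Signals travel at speed 1, so data within |x - 6.5| ≤ 1·4.7 = 4.7 can reach the point.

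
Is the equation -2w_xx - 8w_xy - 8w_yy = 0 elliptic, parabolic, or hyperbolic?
Computing B² - 4AC with A = -2, B = -8, C = -8: discriminant = 0 (zero). Answer: parabolic.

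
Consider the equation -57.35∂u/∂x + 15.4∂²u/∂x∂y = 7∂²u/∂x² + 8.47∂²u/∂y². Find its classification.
Rewriting in standard form: -7∂²u/∂x² + 15.4∂²u/∂x∂y - 8.47∂²u/∂y² - 57.35∂u/∂x = 0. Parabolic. (A = -7, B = 15.4, C = -8.47 gives B² - 4AC = 0.)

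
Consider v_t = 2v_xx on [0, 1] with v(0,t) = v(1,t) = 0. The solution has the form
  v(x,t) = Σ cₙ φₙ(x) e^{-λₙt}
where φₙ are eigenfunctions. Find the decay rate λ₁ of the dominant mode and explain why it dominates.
Eigenvalues: λₙ = 2n²π².
First three modes:
  n=1: λ₁ = 2π² ≈ 19.739
  n=2: λ₂ = 8π² ≈ 78.957 (4× faster decay)
  n=3: λ₃ = 18π² ≈ 177.653 (9× faster decay)
As t → ∞, higher modes decay exponentially faster. The n=1 mode dominates: v ~ c₁ sin(πx) e^{-λ₁t}.
Decay rate: λ₁ = 2π² ≈ 19.739.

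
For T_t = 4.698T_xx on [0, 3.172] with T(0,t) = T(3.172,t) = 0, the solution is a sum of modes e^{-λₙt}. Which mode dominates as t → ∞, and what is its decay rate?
Eigenvalues: λₙ = 4.698n²π²/3.172².
First three modes:
  n=1: λ₁ = 4.698π²/3.172² ≈ 4.608
  n=2: λ₂ = 18.792π²/3.172² ≈ 18.433 (4× faster decay)
  n=3: λ₃ = 42.282π²/3.172² ≈ 41.475 (9× faster decay)
As t → ∞, higher modes decay exponentially faster. The n=1 mode dominates: T ~ c₁ sin(πx/3.172) e^{-λ₁t}.
Decay rate: λ₁ = 4.698π²/3.172² ≈ 4.608.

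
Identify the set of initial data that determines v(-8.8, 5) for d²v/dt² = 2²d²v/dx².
Domain of dependence: [-18.8, 1.2]. Signals travel at speed 2, so data within |x - -8.8| ≤ 2·5 = 10 can reach the point.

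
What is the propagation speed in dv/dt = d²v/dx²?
Infinite. The heat equation is parabolic, not hyperbolic, so disturbances propagate instantly.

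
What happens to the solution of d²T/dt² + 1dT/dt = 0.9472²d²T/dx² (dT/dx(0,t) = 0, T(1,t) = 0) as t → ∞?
T → 0. Damping (γ=1) dissipates energy; oscillations decay exponentially.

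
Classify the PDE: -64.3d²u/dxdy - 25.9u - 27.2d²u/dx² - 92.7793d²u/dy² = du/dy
Rewriting in standard form: -27.2d²u/dx² - 64.3d²u/dxdy - 92.7793d²u/dy² - du/dy - 25.9u = 0. A = -27.2, B = -64.3, C = -92.7793. Discriminant B² - 4AC = -5959.89784. Since -5959.89784 < 0, elliptic.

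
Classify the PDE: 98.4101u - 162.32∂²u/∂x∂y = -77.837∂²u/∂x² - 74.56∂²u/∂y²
Rewriting in standard form: 77.837∂²u/∂x² - 162.32∂²u/∂x∂y + 74.56∂²u/∂y² + 98.4101u = 0. A = 77.837, B = -162.32, C = 74.56. Discriminant B² - 4AC = 3133.67552. Since 3133.67552 > 0, hyperbolic.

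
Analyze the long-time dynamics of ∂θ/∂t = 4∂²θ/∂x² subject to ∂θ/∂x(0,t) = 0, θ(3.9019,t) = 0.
Long-time behavior: θ → 0. Heat escapes through the Dirichlet boundary.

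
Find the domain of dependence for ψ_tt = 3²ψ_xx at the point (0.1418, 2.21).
Domain of dependence: [-6.4882, 6.7718]. Signals travel at speed 3, so data within |x - 0.1418| ≤ 3·2.21 = 6.63 can reach the point.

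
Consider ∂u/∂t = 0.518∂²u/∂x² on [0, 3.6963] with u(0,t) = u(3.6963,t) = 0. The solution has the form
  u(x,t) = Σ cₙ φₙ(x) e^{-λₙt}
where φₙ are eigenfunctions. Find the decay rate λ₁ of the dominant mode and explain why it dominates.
Eigenvalues: λₙ = 0.518n²π²/3.6963².
First three modes:
  n=1: λ₁ = 0.518π²/3.6963² ≈ 0.374
  n=2: λ₂ = 2.072π²/3.6963² ≈ 1.497 (4× faster decay)
  n=3: λ₃ = 4.662π²/3.6963² ≈ 3.368 (9× faster decay)
As t → ∞, higher modes decay exponentially faster. The n=1 mode dominates: u ~ c₁ sin(πx/3.6963) e^{-λ₁t}.
Decay rate: λ₁ = 0.518π²/3.6963² ≈ 0.374.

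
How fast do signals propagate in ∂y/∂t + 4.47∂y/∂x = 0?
Speed = 4.47. Information travels along x - 4.47t = const (rightward).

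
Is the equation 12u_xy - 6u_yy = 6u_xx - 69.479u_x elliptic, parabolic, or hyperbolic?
Rewriting in standard form: -6u_xx + 12u_xy - 6u_yy + 69.479u_x = 0. Computing B² - 4AC with A = -6, B = 12, C = -6: discriminant = 0 (zero). Answer: parabolic.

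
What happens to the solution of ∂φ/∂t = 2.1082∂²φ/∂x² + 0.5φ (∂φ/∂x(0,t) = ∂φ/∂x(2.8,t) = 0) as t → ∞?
φ grows unboundedly. With Neumann BCs the constant mode has diffusion eigenvalue 0, so any r > 0 makes it grow like e^(0.5t); solution grows exponentially.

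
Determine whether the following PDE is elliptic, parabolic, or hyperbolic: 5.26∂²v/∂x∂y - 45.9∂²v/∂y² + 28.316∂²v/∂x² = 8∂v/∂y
Rewriting in standard form: 28.316∂²v/∂x² + 5.26∂²v/∂x∂y - 45.9∂²v/∂y² - 8∂v/∂y = 0. Coefficients: A = 28.316, B = 5.26, C = -45.9. B² - 4AC = 5226.4852, which is positive, so the equation is hyperbolic.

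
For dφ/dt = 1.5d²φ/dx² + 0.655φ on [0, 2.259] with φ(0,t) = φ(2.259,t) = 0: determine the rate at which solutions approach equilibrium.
Eigenvalues: λₙ = 1.5n²π²/2.259² - 0.655.
First three modes:
  n=1: λ₁ = 1.5π²/2.259² - 0.655 ≈ 2.246
  n=2: λ₂ = 6π²/2.259² - 0.655 ≈ 10.949
  n=3: λ₃ = 13.5π²/2.259² - 0.655 ≈ 25.455
Since 1.5π²/2.259² ≈ 2.901 > 0.655, all λₙ > 0.
The n=1 mode decays slowest → dominates as t → ∞.
Asymptotic: φ ~ c₁ sin(πx/2.259) e^{-λ₁t} with decay rate λ₁ ≈ 2.246.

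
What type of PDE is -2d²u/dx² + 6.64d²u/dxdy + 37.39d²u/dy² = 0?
With A = -2, B = 6.64, C = 37.39, the discriminant is 343.2096. This is a hyperbolic PDE.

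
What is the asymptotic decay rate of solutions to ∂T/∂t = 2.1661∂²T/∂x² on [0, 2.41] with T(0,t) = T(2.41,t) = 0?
Eigenvalues: λₙ = 2.1661n²π²/2.41².
First three modes:
  n=1: λ₁ = 2.1661π²/2.41² ≈ 3.681
  n=2: λ₂ = 8.6644π²/2.41² ≈ 14.723 (4× faster decay)
  n=3: λ₃ = 19.4949π²/2.41² ≈ 33.127 (9× faster decay)
As t → ∞, higher modes decay exponentially faster. The n=1 mode dominates: T ~ c₁ sin(πx/2.41) e^{-λ₁t}.
Decay rate: λ₁ = 2.1661π²/2.41² ≈ 3.681.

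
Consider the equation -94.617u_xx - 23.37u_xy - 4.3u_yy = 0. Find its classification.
Elliptic. (A = -94.617, B = -23.37, C = -4.3 gives B² - 4AC = -1081.2555.)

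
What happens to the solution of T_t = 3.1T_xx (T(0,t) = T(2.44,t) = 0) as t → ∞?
T → 0. Heat diffuses out through both boundaries.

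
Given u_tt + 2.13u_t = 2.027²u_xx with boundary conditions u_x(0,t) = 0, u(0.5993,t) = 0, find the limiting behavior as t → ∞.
u → 0. Damping (γ=2.13) dissipates energy; oscillations decay exponentially.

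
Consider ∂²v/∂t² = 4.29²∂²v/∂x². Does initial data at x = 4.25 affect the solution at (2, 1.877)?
Yes. The domain of dependence is [-6.05233, 10.05233], and 4.25 ∈ [-6.05233, 10.05233].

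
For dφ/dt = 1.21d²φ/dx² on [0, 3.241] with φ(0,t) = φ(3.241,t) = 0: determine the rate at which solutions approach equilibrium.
Eigenvalues: λₙ = 1.21n²π²/3.241².
First three modes:
  n=1: λ₁ = 1.21π²/3.241² ≈ 1.137
  n=2: λ₂ = 4.84π²/3.241² ≈ 4.548 (4× faster decay)
  n=3: λ₃ = 10.89π²/3.241² ≈ 10.232 (9× faster decay)
As t → ∞, higher modes decay exponentially faster. The n=1 mode dominates: φ ~ c₁ sin(πx/3.241) e^{-λ₁t}.
Decay rate: λ₁ = 1.21π²/3.241² ≈ 1.137.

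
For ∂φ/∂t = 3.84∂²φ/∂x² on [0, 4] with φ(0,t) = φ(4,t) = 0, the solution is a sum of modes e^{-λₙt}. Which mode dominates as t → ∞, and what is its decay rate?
Eigenvalues: λₙ = 3.84n²π²/4².
First three modes:
  n=1: λ₁ = 3.84π²/4² ≈ 2.369
  n=2: λ₂ = 15.36π²/4² ≈ 9.475 (4× faster decay)
  n=3: λ₃ = 34.56π²/4² ≈ 21.318 (9× faster decay)
As t → ∞, higher modes decay exponentially faster. The n=1 mode dominates: φ ~ c₁ sin(πx/4) e^{-λ₁t}.
Decay rate: λ₁ = 3.84π²/4² ≈ 2.369.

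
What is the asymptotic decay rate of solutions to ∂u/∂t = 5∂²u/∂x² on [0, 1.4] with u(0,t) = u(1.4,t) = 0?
Eigenvalues: λₙ = 5n²π²/1.4².
First three modes:
  n=1: λ₁ = 5π²/1.4² ≈ 25.178
  n=2: λ₂ = 20π²/1.4² ≈ 100.71 (4× faster decay)
  n=3: λ₃ = 45π²/1.4² ≈ 226.598 (9× faster decay)
As t → ∞, higher modes decay exponentially faster. The n=1 mode dominates: u ~ c₁ sin(πx/1.4) e^{-λ₁t}.
Decay rate: λ₁ = 5π²/1.4² ≈ 25.178.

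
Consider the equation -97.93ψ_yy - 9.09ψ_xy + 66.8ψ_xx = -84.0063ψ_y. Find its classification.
Rewriting in standard form: 66.8ψ_xx - 9.09ψ_xy - 97.93ψ_yy + 84.0063ψ_y = 0. Hyperbolic. (A = 66.8, B = -9.09, C = -97.93 gives B² - 4AC = 26249.5241.)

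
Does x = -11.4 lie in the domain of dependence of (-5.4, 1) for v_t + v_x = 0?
No. Only data at x = -6.4 affects (-5.4, 1). Advection has one-way propagation along characteristics.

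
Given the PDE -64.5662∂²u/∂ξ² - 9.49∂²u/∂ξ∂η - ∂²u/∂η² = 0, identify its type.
The second-order coefficients are A = -64.5662, B = -9.49, C = -1. Since B² - 4AC = -168.2047 < 0, this is an elliptic PDE.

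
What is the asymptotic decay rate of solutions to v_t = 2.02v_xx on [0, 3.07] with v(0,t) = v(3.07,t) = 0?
Eigenvalues: λₙ = 2.02n²π²/3.07².
First three modes:
  n=1: λ₁ = 2.02π²/3.07² ≈ 2.115
  n=2: λ₂ = 8.08π²/3.07² ≈ 8.461 (4× faster decay)
  n=3: λ₃ = 18.18π²/3.07² ≈ 19.038 (9× faster decay)
As t → ∞, higher modes decay exponentially faster. The n=1 mode dominates: v ~ c₁ sin(πx/3.07) e^{-λ₁t}.
Decay rate: λ₁ = 2.02π²/3.07² ≈ 2.115.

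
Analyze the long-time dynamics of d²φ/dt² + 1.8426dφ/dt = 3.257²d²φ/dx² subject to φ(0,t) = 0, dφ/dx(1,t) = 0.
Long-time behavior: φ → 0. Damping (γ=1.8426) dissipates energy; oscillations decay exponentially.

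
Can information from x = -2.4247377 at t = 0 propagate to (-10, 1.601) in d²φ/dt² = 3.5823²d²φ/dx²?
No. The domain of dependence is [-15.7352623, -4.2647377], and -2.4247377 is outside this interval.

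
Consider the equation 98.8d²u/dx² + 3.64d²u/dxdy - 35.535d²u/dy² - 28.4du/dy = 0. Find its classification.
Hyperbolic. (A = 98.8, B = 3.64, C = -35.535 gives B² - 4AC = 14056.6816.)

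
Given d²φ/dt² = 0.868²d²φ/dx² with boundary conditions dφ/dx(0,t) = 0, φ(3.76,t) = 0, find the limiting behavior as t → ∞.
φ oscillates (no decay). Energy is conserved; the solution oscillates indefinitely as standing waves.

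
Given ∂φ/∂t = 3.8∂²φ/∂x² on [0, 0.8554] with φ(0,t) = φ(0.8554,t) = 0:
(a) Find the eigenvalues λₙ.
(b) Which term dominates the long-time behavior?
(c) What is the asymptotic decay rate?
Eigenvalues: λₙ = 3.8n²π²/0.8554².
First three modes:
  n=1: λ₁ = 3.8π²/0.8554² ≈ 51.256
  n=2: λ₂ = 15.2π²/0.8554² ≈ 205.024 (4× faster decay)
  n=3: λ₃ = 34.2π²/0.8554² ≈ 461.304 (9× faster decay)
As t → ∞, higher modes decay exponentially faster. The n=1 mode dominates: φ ~ c₁ sin(πx/0.8554) e^{-λ₁t}.
Decay rate: λ₁ = 3.8π²/0.8554² ≈ 51.256.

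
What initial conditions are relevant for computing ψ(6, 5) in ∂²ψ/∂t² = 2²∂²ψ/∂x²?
Domain of dependence: [-4, 16]. Signals travel at speed 2, so data within |x - 6| ≤ 2·5 = 10 can reach the point.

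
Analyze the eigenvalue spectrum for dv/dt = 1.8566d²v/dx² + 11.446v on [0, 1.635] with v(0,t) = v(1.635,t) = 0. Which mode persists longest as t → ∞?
Eigenvalues: λₙ = 1.8566n²π²/1.635² - 11.446.
First three modes:
  n=1: λ₁ = 1.8566π²/1.635² - 11.446 ≈ -4.591
  n=2: λ₂ = 7.4264π²/1.635² - 11.446 ≈ 15.972
  n=3: λ₃ = 16.7094π²/1.635² - 11.446 ≈ 50.245
Since 1.8566π²/1.635² ≈ 6.855 < 11.446, λ₁ < 0.
The n=1 mode grows fastest (−λₙ is largest for n=1) → dominates.
Asymptotic: v ~ c₁ sin(πx/1.635) e^{4.591t} (exponential growth at rate −λ₁ ≈ 4.591).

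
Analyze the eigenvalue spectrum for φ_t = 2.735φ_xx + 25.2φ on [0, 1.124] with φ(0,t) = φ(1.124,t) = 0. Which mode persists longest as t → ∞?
Eigenvalues: λₙ = 2.735n²π²/1.124² - 25.2.
First three modes:
  n=1: λ₁ = 2.735π²/1.124² - 25.2 ≈ -3.834
  n=2: λ₂ = 10.94π²/1.124² - 25.2 ≈ 60.264
  n=3: λ₃ = 24.615π²/1.124² - 25.2 ≈ 167.095
Since 2.735π²/1.124² ≈ 21.366 < 25.2, λ₁ < 0.
The n=1 mode grows fastest (−λₙ is largest for n=1) → dominates.
Asymptotic: φ ~ c₁ sin(πx/1.124) e^{3.834t} (exponential growth at rate −λ₁ ≈ 3.834).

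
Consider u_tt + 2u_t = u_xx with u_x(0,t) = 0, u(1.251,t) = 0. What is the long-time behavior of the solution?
As t → ∞, u → 0. Damping (γ=2) dissipates energy; oscillations decay exponentially.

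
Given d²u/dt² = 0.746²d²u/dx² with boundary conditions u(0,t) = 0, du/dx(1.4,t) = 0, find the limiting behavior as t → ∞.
u oscillates (no decay). Energy is conserved; the solution oscillates indefinitely as standing waves.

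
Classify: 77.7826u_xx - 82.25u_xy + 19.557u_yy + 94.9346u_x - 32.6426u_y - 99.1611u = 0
Hyperbolic (discriminant = 680.2852672).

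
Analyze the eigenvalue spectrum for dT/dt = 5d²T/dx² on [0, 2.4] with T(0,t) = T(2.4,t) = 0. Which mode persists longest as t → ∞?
Eigenvalues: λₙ = 5n²π²/2.4².
First three modes:
  n=1: λ₁ = 5π²/2.4² ≈ 8.567
  n=2: λ₂ = 20π²/2.4² ≈ 34.269 (4× faster decay)
  n=3: λ₃ = 45π²/2.4² ≈ 77.106 (9× faster decay)
As t → ∞, higher modes decay exponentially faster. The n=1 mode dominates: T ~ c₁ sin(πx/2.4) e^{-λ₁t}.
Decay rate: λ₁ = 5π²/2.4² ≈ 8.567.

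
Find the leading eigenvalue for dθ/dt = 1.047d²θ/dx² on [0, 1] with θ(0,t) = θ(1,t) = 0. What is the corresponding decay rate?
Eigenvalues: λₙ = 1.047n²π².
First three modes:
  n=1: λ₁ = 1.047π² ≈ 10.333
  n=2: λ₂ = 4.188π² ≈ 41.334 (4× faster decay)
  n=3: λ₃ = 9.423π² ≈ 93.001 (9× faster decay)
As t → ∞, higher modes decay exponentially faster. The n=1 mode dominates: θ ~ c₁ sin(πx) e^{-λ₁t}.
Decay rate: λ₁ = 1.047π² ≈ 10.333.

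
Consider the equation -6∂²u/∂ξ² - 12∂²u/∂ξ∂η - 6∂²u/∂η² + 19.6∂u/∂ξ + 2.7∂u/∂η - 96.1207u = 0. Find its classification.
Parabolic. (A = -6, B = -12, C = -6 gives B² - 4AC = 0.)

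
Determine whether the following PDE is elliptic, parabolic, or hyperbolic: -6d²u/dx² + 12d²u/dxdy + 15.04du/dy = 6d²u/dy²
Rewriting in standard form: -6d²u/dx² + 12d²u/dxdy - 6d²u/dy² + 15.04du/dy = 0. Coefficients: A = -6, B = 12, C = -6. B² - 4AC = 0, which is zero, so the equation is parabolic.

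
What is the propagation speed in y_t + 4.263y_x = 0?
Speed = 4.263. Information travels along x - 4.263t = const (rightward).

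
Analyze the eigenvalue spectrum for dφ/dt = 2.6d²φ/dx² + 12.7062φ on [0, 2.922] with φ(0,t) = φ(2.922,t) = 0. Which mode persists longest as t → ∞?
Eigenvalues: λₙ = 2.6n²π²/2.922² - 12.7062.
First three modes:
  n=1: λ₁ = 2.6π²/2.922² - 12.7062 ≈ -9.701
  n=2: λ₂ = 10.4π²/2.922² - 12.7062 ≈ -0.684
  n=3: λ₃ = 23.4π²/2.922² - 12.7062 ≈ 14.343
Since 2.6π²/2.922² ≈ 3.005 < 12.7062, λ₁ < 0.
The n=1 mode grows fastest (−λₙ is largest for n=1) → dominates.
Asymptotic: φ ~ c₁ sin(πx/2.922) e^{9.701t} (exponential growth at rate −λ₁ ≈ 9.701).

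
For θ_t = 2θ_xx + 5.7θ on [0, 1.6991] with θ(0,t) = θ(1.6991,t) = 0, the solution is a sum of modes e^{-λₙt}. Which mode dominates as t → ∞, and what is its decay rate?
Eigenvalues: λₙ = 2n²π²/1.6991² - 5.7.
First three modes:
  n=1: λ₁ = 2π²/1.6991² - 5.7 ≈ 1.137
  n=2: λ₂ = 8π²/1.6991² - 5.7 ≈ 21.65
  n=3: λ₃ = 18π²/1.6991² - 5.7 ≈ 55.837
Since 2π²/1.6991² ≈ 6.837 > 5.7, all λₙ > 0.
The n=1 mode decays slowest → dominates as t → ∞.
Asymptotic: θ ~ c₁ sin(πx/1.6991) e^{-λ₁t} with decay rate λ₁ ≈ 1.137.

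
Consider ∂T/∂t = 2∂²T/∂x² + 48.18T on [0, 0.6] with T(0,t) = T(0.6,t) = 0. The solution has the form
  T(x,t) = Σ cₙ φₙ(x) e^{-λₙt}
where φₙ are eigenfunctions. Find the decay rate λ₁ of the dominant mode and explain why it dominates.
Eigenvalues: λₙ = 2n²π²/0.6² - 48.18.
First three modes:
  n=1: λ₁ = 2π²/0.6² - 48.18 ≈ 6.651
  n=2: λ₂ = 8π²/0.6² - 48.18 ≈ 171.145
  n=3: λ₃ = 18π²/0.6² - 48.18 ≈ 445.3
Since 2π²/0.6² ≈ 54.831 > 48.18, all λₙ > 0.
The n=1 mode decays slowest → dominates as t → ∞.
Asymptotic: T ~ c₁ sin(πx/0.6) e^{-λ₁t} with decay rate λ₁ ≈ 6.651.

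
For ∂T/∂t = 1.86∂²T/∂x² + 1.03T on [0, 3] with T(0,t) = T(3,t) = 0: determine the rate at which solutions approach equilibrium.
Eigenvalues: λₙ = 1.86n²π²/3² - 1.03.
First three modes:
  n=1: λ₁ = 1.86π²/3² - 1.03 ≈ 1.01
  n=2: λ₂ = 7.44π²/3² - 1.03 ≈ 7.129
  n=3: λ₃ = 16.74π²/3² - 1.03 ≈ 17.327
Since 1.86π²/3² ≈ 2.04 > 1.03, all λₙ > 0.
The n=1 mode decays slowest → dominates as t → ∞.
Asymptotic: T ~ c₁ sin(πx/3) e^{-λ₁t} with decay rate λ₁ ≈ 1.01.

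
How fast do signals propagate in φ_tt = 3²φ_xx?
Speed = 3. Information travels along characteristics x = x₀ ± 3t.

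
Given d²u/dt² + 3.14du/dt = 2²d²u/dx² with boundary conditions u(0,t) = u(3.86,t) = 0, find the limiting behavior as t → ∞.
u → 0. Damping (γ=3.14) dissipates energy; oscillations decay exponentially.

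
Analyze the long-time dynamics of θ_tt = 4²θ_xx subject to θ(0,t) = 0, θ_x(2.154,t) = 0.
Long-time behavior: θ oscillates (no decay). Energy is conserved; the solution oscillates indefinitely as standing waves.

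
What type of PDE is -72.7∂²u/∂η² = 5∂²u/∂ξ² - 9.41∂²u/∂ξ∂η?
Rewriting in standard form: -5∂²u/∂ξ² + 9.41∂²u/∂ξ∂η - 72.7∂²u/∂η² = 0. With A = -5, B = 9.41, C = -72.7, the discriminant is -1365.4519. This is an elliptic PDE.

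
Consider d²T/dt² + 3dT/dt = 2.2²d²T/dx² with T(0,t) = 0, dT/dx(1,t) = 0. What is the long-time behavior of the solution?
As t → ∞, T → 0. Damping (γ=3) dissipates energy; oscillations decay exponentially.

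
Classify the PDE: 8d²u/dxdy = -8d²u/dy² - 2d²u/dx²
Rewriting in standard form: 2d²u/dx² + 8d²u/dxdy + 8d²u/dy² = 0. A = 2, B = 8, C = 8. Discriminant B² - 4AC = 0. Since 0 = 0, parabolic.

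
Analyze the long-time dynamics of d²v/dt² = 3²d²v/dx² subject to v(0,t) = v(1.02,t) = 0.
Long-time behavior: v oscillates (no decay). Energy is conserved; the solution oscillates indefinitely as standing waves.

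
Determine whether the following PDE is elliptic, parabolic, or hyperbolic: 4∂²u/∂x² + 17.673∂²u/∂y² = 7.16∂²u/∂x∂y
Rewriting in standard form: 4∂²u/∂x² - 7.16∂²u/∂x∂y + 17.673∂²u/∂y² = 0. Coefficients: A = 4, B = -7.16, C = 17.673. B² - 4AC = -231.5024, which is negative, so the equation is elliptic.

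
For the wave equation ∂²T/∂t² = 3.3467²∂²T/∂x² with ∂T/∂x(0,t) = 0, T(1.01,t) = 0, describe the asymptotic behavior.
T oscillates (no decay). Energy is conserved; the solution oscillates indefinitely as standing waves.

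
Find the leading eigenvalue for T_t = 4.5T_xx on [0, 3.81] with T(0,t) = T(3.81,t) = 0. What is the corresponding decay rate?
Eigenvalues: λₙ = 4.5n²π²/3.81².
First three modes:
  n=1: λ₁ = 4.5π²/3.81² ≈ 3.06
  n=2: λ₂ = 18π²/3.81² ≈ 12.238 (4× faster decay)
  n=3: λ₃ = 40.5π²/3.81² ≈ 27.536 (9× faster decay)
As t → ∞, higher modes decay exponentially faster. The n=1 mode dominates: T ~ c₁ sin(πx/3.81) e^{-λ₁t}.
Decay rate: λ₁ = 4.5π²/3.81² ≈ 3.06.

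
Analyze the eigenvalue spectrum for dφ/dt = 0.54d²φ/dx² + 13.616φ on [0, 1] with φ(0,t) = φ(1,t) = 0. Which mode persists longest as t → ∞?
Eigenvalues: λₙ = 0.54n²π²/1² - 13.616.
First three modes:
  n=1: λ₁ = 0.54π² - 13.616 ≈ -8.286
  n=2: λ₂ = 2.16π² - 13.616 ≈ 7.702
  n=3: λ₃ = 4.86π² - 13.616 ≈ 34.35
Since 0.54π² ≈ 5.33 < 13.616, λ₁ < 0.
The n=1 mode grows fastest (−λₙ is largest for n=1) → dominates.
Asymptotic: φ ~ c₁ sin(πx/1) e^{8.286t} (exponential growth at rate −λ₁ ≈ 8.286).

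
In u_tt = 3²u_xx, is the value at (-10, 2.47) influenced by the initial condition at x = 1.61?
No. The domain of dependence is [-17.41, -2.59], and 1.61 is outside this interval.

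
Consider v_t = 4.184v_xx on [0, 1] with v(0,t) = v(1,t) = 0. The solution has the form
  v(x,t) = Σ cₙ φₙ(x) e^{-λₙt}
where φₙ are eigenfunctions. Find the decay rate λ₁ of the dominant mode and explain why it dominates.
Eigenvalues: λₙ = 4.184n²π².
First three modes:
  n=1: λ₁ = 4.184π² ≈ 41.294
  n=2: λ₂ = 16.736π² ≈ 165.178 (4× faster decay)
  n=3: λ₃ = 37.656π² ≈ 371.65 (9× faster decay)
As t → ∞, higher modes decay exponentially faster. The n=1 mode dominates: v ~ c₁ sin(πx) e^{-λ₁t}.
Decay rate: λ₁ = 4.184π² ≈ 41.294.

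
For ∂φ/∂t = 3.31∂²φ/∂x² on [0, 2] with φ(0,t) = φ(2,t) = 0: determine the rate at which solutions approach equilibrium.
Eigenvalues: λₙ = 3.31n²π²/2².
First three modes:
  n=1: λ₁ = 3.31π²/2² ≈ 8.167
  n=2: λ₂ = 13.24π²/2² ≈ 32.668 (4× faster decay)
  n=3: λ₃ = 29.79π²/2² ≈ 73.504 (9× faster decay)
As t → ∞, higher modes decay exponentially faster. The n=1 mode dominates: φ ~ c₁ sin(πx/2) e^{-λ₁t}.
Decay rate: λ₁ = 3.31π²/2² ≈ 8.167.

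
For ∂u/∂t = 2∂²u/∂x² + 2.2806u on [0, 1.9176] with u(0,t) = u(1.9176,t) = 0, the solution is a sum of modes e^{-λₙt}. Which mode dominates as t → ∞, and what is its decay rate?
Eigenvalues: λₙ = 2n²π²/1.9176² - 2.2806.
First three modes:
  n=1: λ₁ = 2π²/1.9176² - 2.2806 ≈ 3.087
  n=2: λ₂ = 8π²/1.9176² - 2.2806 ≈ 19.191
  n=3: λ₃ = 18π²/1.9176² - 2.2806 ≈ 46.032
Since 2π²/1.9176² ≈ 5.368 > 2.2806, all λₙ > 0.
The n=1 mode decays slowest → dominates as t → ∞.
Asymptotic: u ~ c₁ sin(πx/1.9176) e^{-λ₁t} with decay rate λ₁ ≈ 3.087.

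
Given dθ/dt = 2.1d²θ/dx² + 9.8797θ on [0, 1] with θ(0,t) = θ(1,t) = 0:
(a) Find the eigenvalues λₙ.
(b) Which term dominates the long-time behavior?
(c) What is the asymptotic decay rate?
Eigenvalues: λₙ = 2.1n²π²/1² - 9.8797.
First three modes:
  n=1: λ₁ = 2.1π² - 9.8797 ≈ 10.846
  n=2: λ₂ = 8.4π² - 9.8797 ≈ 73.025
  n=3: λ₃ = 18.9π² - 9.8797 ≈ 176.656
Since 2.1π² ≈ 20.726 > 9.8797, all λₙ > 0.
The n=1 mode decays slowest → dominates as t → ∞.
Asymptotic: θ ~ c₁ sin(πx/1) e^{-λ₁t} with decay rate λ₁ ≈ 10.846.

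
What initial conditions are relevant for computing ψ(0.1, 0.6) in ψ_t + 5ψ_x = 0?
A single point: x = -2.9. The characteristic through (0.1, 0.6) is x - 5t = const, so x = 0.1 - 5·0.6 = -2.9.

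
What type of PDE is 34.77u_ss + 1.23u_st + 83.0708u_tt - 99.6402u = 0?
With A = 34.77, B = 1.23, C = 83.0708, the discriminant is -11551.973964. This is an elliptic PDE.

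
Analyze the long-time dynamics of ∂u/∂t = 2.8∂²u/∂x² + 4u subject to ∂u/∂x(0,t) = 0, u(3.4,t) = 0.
Long-time behavior: u grows unboundedly. Reaction dominates diffusion (r=4 > κπ²/(4L²)≈0.6); solution grows exponentially.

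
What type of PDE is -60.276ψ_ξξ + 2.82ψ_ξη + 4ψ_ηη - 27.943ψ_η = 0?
With A = -60.276, B = 2.82, C = 4, the discriminant is 972.3684. This is a hyperbolic PDE.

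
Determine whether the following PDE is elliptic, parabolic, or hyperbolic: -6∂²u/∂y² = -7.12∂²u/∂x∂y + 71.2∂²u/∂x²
Rewriting in standard form: -71.2∂²u/∂x² + 7.12∂²u/∂x∂y - 6∂²u/∂y² = 0. Coefficients: A = -71.2, B = 7.12, C = -6. B² - 4AC = -1658.1056, which is negative, so the equation is elliptic.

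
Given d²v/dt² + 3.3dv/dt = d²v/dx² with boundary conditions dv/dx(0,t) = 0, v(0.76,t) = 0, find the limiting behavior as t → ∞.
v → 0. Damping (γ=3.3) dissipates energy; oscillations decay exponentially.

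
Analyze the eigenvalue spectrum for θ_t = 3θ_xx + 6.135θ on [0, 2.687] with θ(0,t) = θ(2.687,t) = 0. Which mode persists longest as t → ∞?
Eigenvalues: λₙ = 3n²π²/2.687² - 6.135.
First three modes:
  n=1: λ₁ = 3π²/2.687² - 6.135 ≈ -2.034
  n=2: λ₂ = 12π²/2.687² - 6.135 ≈ 10.269
  n=3: λ₃ = 27π²/2.687² - 6.135 ≈ 30.774
Since 3π²/2.687² ≈ 4.101 < 6.135, λ₁ < 0.
The n=1 mode grows fastest (−λₙ is largest for n=1) → dominates.
Asymptotic: θ ~ c₁ sin(πx/2.687) e^{2.034t} (exponential growth at rate −λ₁ ≈ 2.034).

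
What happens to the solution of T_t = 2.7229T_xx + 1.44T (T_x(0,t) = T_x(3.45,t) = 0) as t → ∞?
T grows unboundedly. With Neumann BCs the constant mode has diffusion eigenvalue 0, so any r > 0 makes it grow like e^(1.44t); solution grows exponentially.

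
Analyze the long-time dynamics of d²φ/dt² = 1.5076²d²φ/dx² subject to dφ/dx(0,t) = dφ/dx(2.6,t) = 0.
Long-time behavior: φ oscillates about a mean that drifts linearly in t (generically unbounded; no decay). There is no damping, so the nonconstant modes persist as standing waves (energy conserved, no decay). But with Neumann conditions at both ends the constant mode has eigenvalue 0: the spatial mean M(t) of φ satisfies M'' = 0, so M(t) = M(0) + M'(0)·t. Unless the initial velocity has zero mean (∫φ_t(x,0)dx = 0), the solution grows linearly in t (unbounded, though not exponentially); if it does have zero mean, the solution stays bounded and simply oscillates.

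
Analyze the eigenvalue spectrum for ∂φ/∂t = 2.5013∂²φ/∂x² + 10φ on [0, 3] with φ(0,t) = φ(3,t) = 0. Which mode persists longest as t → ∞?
Eigenvalues: λₙ = 2.5013n²π²/3² - 10.
First three modes:
  n=1: λ₁ = 2.5013π²/3² - 10 ≈ -7.257
  n=2: λ₂ = 10.0052π²/3² - 10 ≈ 0.972
  n=3: λ₃ = 22.5117π²/3² - 10 ≈ 14.687
Since 2.5013π²/3² ≈ 2.743 < 10, λ₁ < 0.
The n=1 mode grows fastest (−λₙ is largest for n=1) → dominates.
Asymptotic: φ ~ c₁ sin(πx/3) e^{7.257t} (exponential growth at rate −λ₁ ≈ 7.257).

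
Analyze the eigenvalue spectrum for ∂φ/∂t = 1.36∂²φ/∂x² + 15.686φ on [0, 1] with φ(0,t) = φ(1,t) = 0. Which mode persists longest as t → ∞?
Eigenvalues: λₙ = 1.36n²π²/1² - 15.686.
First three modes:
  n=1: λ₁ = 1.36π² - 15.686 ≈ -2.263
  n=2: λ₂ = 5.44π² - 15.686 ≈ 38.005
  n=3: λ₃ = 12.24π² - 15.686 ≈ 105.118
Since 1.36π² ≈ 13.423 < 15.686, λ₁ < 0.
The n=1 mode grows fastest (−λₙ is largest for n=1) → dominates.
Asymptotic: φ ~ c₁ sin(πx/1) e^{2.263t} (exponential growth at rate −λ₁ ≈ 2.263).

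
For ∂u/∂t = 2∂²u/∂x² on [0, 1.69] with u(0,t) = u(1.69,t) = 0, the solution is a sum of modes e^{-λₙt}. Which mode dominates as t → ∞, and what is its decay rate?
Eigenvalues: λₙ = 2n²π²/1.69².
First three modes:
  n=1: λ₁ = 2π²/1.69² ≈ 6.911
  n=2: λ₂ = 8π²/1.69² ≈ 27.645 (4× faster decay)
  n=3: λ₃ = 18π²/1.69² ≈ 62.201 (9× faster decay)
As t → ∞, higher modes decay exponentially faster. The n=1 mode dominates: u ~ c₁ sin(πx/1.69) e^{-λ₁t}.
Decay rate: λ₁ = 2π²/1.69² ≈ 6.911.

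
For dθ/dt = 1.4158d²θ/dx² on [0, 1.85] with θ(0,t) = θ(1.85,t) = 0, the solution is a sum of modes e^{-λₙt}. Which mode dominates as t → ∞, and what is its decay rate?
Eigenvalues: λₙ = 1.4158n²π²/1.85².
First three modes:
  n=1: λ₁ = 1.4158π²/1.85² ≈ 4.083
  n=2: λ₂ = 5.6632π²/1.85² ≈ 16.331 (4× faster decay)
  n=3: λ₃ = 12.7422π²/1.85² ≈ 36.745 (9× faster decay)
As t → ∞, higher modes decay exponentially faster. The n=1 mode dominates: θ ~ c₁ sin(πx/1.85) e^{-λ₁t}.
Decay rate: λ₁ = 1.4158π²/1.85² ≈ 4.083.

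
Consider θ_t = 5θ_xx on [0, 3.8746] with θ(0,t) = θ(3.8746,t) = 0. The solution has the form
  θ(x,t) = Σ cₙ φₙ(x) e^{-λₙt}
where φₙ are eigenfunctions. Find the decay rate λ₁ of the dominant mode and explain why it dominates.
Eigenvalues: λₙ = 5n²π²/3.8746².
First three modes:
  n=1: λ₁ = 5π²/3.8746² ≈ 3.287
  n=2: λ₂ = 20π²/3.8746² ≈ 13.148 (4× faster decay)
  n=3: λ₃ = 45π²/3.8746² ≈ 29.584 (9× faster decay)
As t → ∞, higher modes decay exponentially faster. The n=1 mode dominates: θ ~ c₁ sin(πx/3.8746) e^{-λ₁t}.
Decay rate: λ₁ = 5π²/3.8746² ≈ 3.287.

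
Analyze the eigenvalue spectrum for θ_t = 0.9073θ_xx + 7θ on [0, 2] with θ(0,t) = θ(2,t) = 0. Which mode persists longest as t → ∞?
Eigenvalues: λₙ = 0.9073n²π²/2² - 7.
First three modes:
  n=1: λ₁ = 0.9073π²/2² - 7 ≈ -4.761
  n=2: λ₂ = 3.6292π²/2² - 7 ≈ 1.955
  n=3: λ₃ = 8.1657π²/2² - 7 ≈ 13.148
Since 0.9073π²/2² ≈ 2.239 < 7, λ₁ < 0.
The n=1 mode grows fastest (−λₙ is largest for n=1) → dominates.
Asymptotic: θ ~ c₁ sin(πx/2) e^{4.761t} (exponential growth at rate −λ₁ ≈ 4.761).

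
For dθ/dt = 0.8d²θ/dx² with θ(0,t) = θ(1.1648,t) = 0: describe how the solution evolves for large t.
θ → 0. Heat diffuses out through both boundaries.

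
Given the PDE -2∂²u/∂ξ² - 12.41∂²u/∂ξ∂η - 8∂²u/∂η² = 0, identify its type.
The second-order coefficients are A = -2, B = -12.41, C = -8. Since B² - 4AC = 90.0081 > 0, this is a hyperbolic PDE.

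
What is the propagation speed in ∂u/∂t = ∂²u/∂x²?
Infinite. The heat equation is parabolic, not hyperbolic, so disturbances propagate instantly.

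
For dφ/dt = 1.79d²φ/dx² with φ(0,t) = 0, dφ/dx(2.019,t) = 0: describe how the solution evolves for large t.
φ → 0. Heat escapes through the Dirichlet boundary.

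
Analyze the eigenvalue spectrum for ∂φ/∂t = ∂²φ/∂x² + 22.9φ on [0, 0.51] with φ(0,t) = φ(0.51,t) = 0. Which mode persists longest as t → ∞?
Eigenvalues: λₙ = n²π²/0.51² - 22.9.
First three modes:
  n=1: λ₁ = π²/0.51² - 22.9 ≈ 15.045
  n=2: λ₂ = 4π²/0.51² - 22.9 ≈ 128.882
  n=3: λ₃ = 9π²/0.51² - 22.9 ≈ 318.609
Since π²/0.51² ≈ 37.945 > 22.9, all λₙ > 0.
The n=1 mode decays slowest → dominates as t → ∞.
Asymptotic: φ ~ c₁ sin(πx/0.51) e^{-λ₁t} with decay rate λ₁ ≈ 15.045.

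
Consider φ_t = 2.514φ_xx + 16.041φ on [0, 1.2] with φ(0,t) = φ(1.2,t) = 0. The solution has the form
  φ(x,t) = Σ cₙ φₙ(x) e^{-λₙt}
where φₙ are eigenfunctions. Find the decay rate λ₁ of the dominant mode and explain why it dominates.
Eigenvalues: λₙ = 2.514n²π²/1.2² - 16.041.
First three modes:
  n=1: λ₁ = 2.514π²/1.2² - 16.041 ≈ 1.19
  n=2: λ₂ = 10.056π²/1.2² - 16.041 ≈ 52.882
  n=3: λ₃ = 22.626π²/1.2² - 16.041 ≈ 139.035
Since 2.514π²/1.2² ≈ 17.231 > 16.041, all λₙ > 0.
The n=1 mode decays slowest → dominates as t → ∞.
Asymptotic: φ ~ c₁ sin(πx/1.2) e^{-λ₁t} with decay rate λ₁ ≈ 1.19.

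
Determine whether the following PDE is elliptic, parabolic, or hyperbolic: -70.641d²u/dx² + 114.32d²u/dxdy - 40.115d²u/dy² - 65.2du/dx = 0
Coefficients: A = -70.641, B = 114.32, C = -40.115. B² - 4AC = 1734.00754, which is positive, so the equation is hyperbolic.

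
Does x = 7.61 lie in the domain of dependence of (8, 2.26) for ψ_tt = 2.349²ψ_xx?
Yes. The domain of dependence is [2.69126, 13.30874], and 7.61 ∈ [2.69126, 13.30874].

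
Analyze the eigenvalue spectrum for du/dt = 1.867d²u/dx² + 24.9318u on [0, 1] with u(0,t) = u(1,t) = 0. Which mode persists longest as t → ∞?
Eigenvalues: λₙ = 1.867n²π²/1² - 24.9318.
First three modes:
  n=1: λ₁ = 1.867π² - 24.9318 ≈ -6.505
  n=2: λ₂ = 7.468π² - 24.9318 ≈ 48.774
  n=3: λ₃ = 16.803π² - 24.9318 ≈ 140.907
Since 1.867π² ≈ 18.427 < 24.9318, λ₁ < 0.
The n=1 mode grows fastest (−λₙ is largest for n=1) → dominates.
Asymptotic: u ~ c₁ sin(πx/1) e^{6.505t} (exponential growth at rate −λ₁ ≈ 6.505).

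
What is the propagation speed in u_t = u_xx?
Infinite. The heat equation is parabolic, not hyperbolic, so disturbances propagate instantly.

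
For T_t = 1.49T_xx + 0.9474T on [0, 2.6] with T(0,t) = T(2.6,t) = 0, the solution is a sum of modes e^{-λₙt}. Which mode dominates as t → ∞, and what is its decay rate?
Eigenvalues: λₙ = 1.49n²π²/2.6² - 0.9474.
First three modes:
  n=1: λ₁ = 1.49π²/2.6² - 0.9474 ≈ 1.228
  n=2: λ₂ = 5.96π²/2.6² - 0.9474 ≈ 7.754
  n=3: λ₃ = 13.41π²/2.6² - 0.9474 ≈ 18.631
Since 1.49π²/2.6² ≈ 2.175 > 0.9474, all λₙ > 0.
The n=1 mode decays slowest → dominates as t → ∞.
Asymptotic: T ~ c₁ sin(πx/2.6) e^{-λ₁t} with decay rate λ₁ ≈ 1.228.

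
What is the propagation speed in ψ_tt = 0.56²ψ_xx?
Speed = 0.56. Information travels along characteristics x = x₀ ± 0.56t.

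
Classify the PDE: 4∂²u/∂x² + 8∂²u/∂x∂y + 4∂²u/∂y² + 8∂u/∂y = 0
A = 4, B = 8, C = 4. Discriminant B² - 4AC = 0. Since 0 = 0, parabolic.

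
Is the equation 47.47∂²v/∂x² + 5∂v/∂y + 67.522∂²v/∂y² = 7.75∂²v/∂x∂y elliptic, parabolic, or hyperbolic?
Rewriting in standard form: 47.47∂²v/∂x² - 7.75∂²v/∂x∂y + 67.522∂²v/∂y² + 5∂v/∂y = 0. Computing B² - 4AC with A = 47.47, B = -7.75, C = 67.522: discriminant = -12761.01486 (negative). Answer: elliptic.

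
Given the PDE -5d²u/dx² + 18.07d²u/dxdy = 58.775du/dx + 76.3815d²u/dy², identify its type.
Rewriting in standard form: -5d²u/dx² + 18.07d²u/dxdy - 76.3815d²u/dy² - 58.775du/dx = 0. The second-order coefficients are A = -5, B = 18.07, C = -76.3815. Since B² - 4AC = -1201.1051 < 0, this is an elliptic PDE.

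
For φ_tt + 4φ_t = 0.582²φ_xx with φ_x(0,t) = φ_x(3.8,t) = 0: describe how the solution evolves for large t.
φ → constant (steady state). Damping (γ=4) dissipates the nonconstant modes; with Neumann BCs the spatial average obeys M''+γM'=0 and tends to a finite limit.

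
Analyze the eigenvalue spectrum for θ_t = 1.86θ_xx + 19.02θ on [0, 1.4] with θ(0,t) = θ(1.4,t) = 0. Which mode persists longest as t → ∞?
Eigenvalues: λₙ = 1.86n²π²/1.4² - 19.02.
First three modes:
  n=1: λ₁ = 1.86π²/1.4² - 19.02 ≈ -9.654
  n=2: λ₂ = 7.44π²/1.4² - 19.02 ≈ 18.444
  n=3: λ₃ = 16.74π²/1.4² - 19.02 ≈ 65.274
Since 1.86π²/1.4² ≈ 9.366 < 19.02, λ₁ < 0.
The n=1 mode grows fastest (−λₙ is largest for n=1) → dominates.
Asymptotic: θ ~ c₁ sin(πx/1.4) e^{9.654t} (exponential growth at rate −λ₁ ≈ 9.654).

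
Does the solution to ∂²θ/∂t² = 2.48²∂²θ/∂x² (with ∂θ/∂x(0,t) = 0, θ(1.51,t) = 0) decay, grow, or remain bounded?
θ oscillates (no decay). Energy is conserved; the solution oscillates indefinitely as standing waves.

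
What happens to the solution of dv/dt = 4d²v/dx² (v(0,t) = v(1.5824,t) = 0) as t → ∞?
v → 0. Heat diffuses out through both boundaries.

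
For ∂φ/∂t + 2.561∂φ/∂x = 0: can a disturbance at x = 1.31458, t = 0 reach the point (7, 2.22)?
Yes. The characteristic through (7, 2.22) passes through x = 1.31458.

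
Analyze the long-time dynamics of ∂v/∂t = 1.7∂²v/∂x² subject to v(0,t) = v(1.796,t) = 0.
Long-time behavior: v → 0. Heat diffuses out through both boundaries.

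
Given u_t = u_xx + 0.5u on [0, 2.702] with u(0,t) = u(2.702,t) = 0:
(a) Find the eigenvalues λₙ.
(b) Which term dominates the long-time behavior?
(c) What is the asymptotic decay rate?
Eigenvalues: λₙ = n²π²/2.702² - 0.5.
First three modes:
  n=1: λ₁ = π²/2.702² - 0.5 ≈ 0.852
  n=2: λ₂ = 4π²/2.702² - 0.5 ≈ 4.907
  n=3: λ₃ = 9π²/2.702² - 0.5 ≈ 11.667
Since π²/2.702² ≈ 1.352 > 0.5, all λₙ > 0.
The n=1 mode decays slowest → dominates as t → ∞.
Asymptotic: u ~ c₁ sin(πx/2.702) e^{-λ₁t} with decay rate λ₁ ≈ 0.852.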